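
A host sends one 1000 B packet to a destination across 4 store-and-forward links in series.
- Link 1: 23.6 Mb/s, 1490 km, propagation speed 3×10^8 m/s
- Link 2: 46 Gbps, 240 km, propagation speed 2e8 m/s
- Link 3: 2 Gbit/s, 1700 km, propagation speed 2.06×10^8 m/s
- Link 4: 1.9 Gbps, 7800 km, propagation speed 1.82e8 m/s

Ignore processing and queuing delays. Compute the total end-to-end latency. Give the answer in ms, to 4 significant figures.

L = 1000 × 8 = 8000 bits.
Transmission delays (L/R per hop): 0.338983, 0.000173913, 0.004, 0.00421053 ms; sum = 0.347367 ms.
Propagation delays (d/s per hop): 4.96667, 1.2, 8.25243, 42.8571 ms; sum = 57.2762 ms.
End-to-end = 57.62 ms.

57.62 ms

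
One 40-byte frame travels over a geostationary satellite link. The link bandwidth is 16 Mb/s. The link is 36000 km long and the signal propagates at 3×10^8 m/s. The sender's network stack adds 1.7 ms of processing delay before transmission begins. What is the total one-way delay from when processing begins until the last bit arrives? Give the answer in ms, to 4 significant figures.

121.7 ms

L = 40 × 8 = 320 bits.
Transmission delay = L/R = 320 / 16000000 = 0.02 ms.
Propagation delay = d/s = 36000000 m / 300000000 m/s = 120 ms.
Plus processing delay 1.7 ms = 1.7 ms.
Total = 121.7 ms.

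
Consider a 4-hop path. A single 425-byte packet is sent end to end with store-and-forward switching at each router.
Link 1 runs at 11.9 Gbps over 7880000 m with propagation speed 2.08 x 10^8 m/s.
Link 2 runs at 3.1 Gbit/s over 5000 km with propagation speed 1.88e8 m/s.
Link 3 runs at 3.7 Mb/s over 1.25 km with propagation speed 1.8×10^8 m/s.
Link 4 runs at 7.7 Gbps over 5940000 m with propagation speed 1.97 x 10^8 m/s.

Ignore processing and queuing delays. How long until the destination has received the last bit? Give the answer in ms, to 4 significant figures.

95.56 ms

L = 425 × 8 = 3400 bits.
Transmission delays (L/R per hop): 0.000285714, 0.00109677, 0.918919, 0.000441558 ms; sum = 0.920743 ms.
Propagation delays (d/s per hop): 37.8846, 26.5957, 0.00694444, 30.1523 ms; sum = 94.6396 ms.
End-to-end = 95.56 ms.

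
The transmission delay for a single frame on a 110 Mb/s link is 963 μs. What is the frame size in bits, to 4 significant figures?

L = R × t_tx = 110000000 b/s × 0.000963 s = 105930 bits.

105900 bits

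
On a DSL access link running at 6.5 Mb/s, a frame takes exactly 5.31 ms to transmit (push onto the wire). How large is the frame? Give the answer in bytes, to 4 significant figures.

4314 bytes

L = R × t_tx = 6500000 b/s × 0.00531 s = 34515 bits.
In bytes: 34515 / 8 = 4314 bytes.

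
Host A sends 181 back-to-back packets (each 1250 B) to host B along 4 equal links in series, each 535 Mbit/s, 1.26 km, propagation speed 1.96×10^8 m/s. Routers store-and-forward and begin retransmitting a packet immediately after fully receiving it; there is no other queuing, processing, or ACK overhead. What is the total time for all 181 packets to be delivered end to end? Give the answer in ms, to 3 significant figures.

3.46 ms

Per-hop transmission t_tx = L/R = 10000/535000000 = 0.0186916 ms.
Per-hop propagation t_prop = 1260/196000000 = 0.00642857 ms.
Pipeline fill: first packet needs 4·t_tx to clear all hops; remaining 180 packets each add one t_tx.
Total = (4+181-1)·t_tx + 4·t_prop = 184·0.0186916 + 4·0.00642857 = 3.46 ms.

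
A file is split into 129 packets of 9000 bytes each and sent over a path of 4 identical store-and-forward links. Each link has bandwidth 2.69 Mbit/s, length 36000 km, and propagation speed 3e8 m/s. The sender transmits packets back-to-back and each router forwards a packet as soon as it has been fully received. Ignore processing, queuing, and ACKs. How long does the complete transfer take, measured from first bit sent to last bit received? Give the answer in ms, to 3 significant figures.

4010 ms

Per-hop transmission t_tx = L/R = 72000/2690000 = 26.7658 ms.
Per-hop propagation t_prop = 36000000/300000000 = 120 ms.
Pipeline fill: first packet needs 4·t_tx to clear all hops; remaining 128 packets each add one t_tx.
Total = (4+129-1)·t_tx + 4·t_prop = 132·26.7658 + 4·120 = 4010 ms.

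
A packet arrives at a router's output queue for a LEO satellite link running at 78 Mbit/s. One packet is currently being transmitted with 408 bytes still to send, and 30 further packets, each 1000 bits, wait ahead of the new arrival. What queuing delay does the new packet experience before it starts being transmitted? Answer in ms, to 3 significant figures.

Each queued packet: L/R = 1000/78000000 = 0.0128205 ms.
30 queued → 0.384615 ms.
Plus remaining 3264 bits of current packet: 0.0418462 ms.
Queuing delay = 0.426 ms.

0.426 ms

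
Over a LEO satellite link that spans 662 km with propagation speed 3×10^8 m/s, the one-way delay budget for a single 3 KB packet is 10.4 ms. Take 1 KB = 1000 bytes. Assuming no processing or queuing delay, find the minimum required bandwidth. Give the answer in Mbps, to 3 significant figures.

L = 24000 bits.
Propagation delay = 662000 / 300000000 = 2.20667 ms.
Transmission budget = 10.4 − 2.20667 = 8.19333 ms.
R ≥ L / t_tx = 24000 bits / 0.00819333 s = 2.93 Mbps.

2.93 Mbps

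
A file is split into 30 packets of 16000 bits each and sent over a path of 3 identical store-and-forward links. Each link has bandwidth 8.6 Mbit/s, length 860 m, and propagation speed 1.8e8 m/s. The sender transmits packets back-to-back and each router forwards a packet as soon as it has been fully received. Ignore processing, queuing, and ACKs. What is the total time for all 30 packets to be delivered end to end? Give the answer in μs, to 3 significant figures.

59500 μs

Per-hop transmission t_tx = L/R = 16000/8600000 = 1860.47 μs.
Per-hop propagation t_prop = 860/180000000 = 4.77778 μs.
Pipeline fill: first packet needs 3·t_tx to clear all hops; remaining 29 packets each add one t_tx.
Total = (3+30-1)·t_tx + 3·t_prop = 32·1860.47 + 3·4.77778 = 59500 μs.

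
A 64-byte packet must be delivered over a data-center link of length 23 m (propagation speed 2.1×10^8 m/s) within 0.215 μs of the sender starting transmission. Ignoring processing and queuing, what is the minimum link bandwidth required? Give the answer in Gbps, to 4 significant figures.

4.854 Gbps

L = 512 bits.
Propagation delay = 23 / 210000000 = 0.109524 μs.
Transmission budget = 0.215 − 0.109524 = 0.105476 μs.
R ≥ L / t_tx = 512 bits / 1.05476e-07 s = 4.854 Gbps.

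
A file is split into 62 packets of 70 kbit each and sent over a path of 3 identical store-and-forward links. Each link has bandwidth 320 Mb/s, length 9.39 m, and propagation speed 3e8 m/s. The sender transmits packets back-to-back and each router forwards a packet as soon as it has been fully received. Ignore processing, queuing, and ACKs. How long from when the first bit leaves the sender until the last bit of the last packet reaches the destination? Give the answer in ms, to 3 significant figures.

Per-hop transmission t_tx = L/R = 70000/320000000 = 0.21875 ms.
Per-hop propagation t_prop = 9.39/300000000 = 3.13e-05 ms.
Pipeline fill: first packet needs 3·t_tx to clear all hops; remaining 61 packets each add one t_tx.
Total = (3+62-1)·t_tx + 3·t_prop = 64·0.21875 + 3·3.13e-05 = 14.0 ms.

14.0 ms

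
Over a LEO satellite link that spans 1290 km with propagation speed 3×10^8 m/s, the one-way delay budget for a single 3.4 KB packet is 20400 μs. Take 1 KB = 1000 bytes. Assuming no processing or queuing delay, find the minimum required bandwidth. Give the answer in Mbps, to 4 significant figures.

1.689 Mbps

L = 27200 bits.
Propagation delay = 1290000 / 300000000 = 4300 μs.
Transmission budget = 20400 − 4300 = 16100 μs.
R ≥ L / t_tx = 27200 bits / 0.0161 s = 1.689 Mbps.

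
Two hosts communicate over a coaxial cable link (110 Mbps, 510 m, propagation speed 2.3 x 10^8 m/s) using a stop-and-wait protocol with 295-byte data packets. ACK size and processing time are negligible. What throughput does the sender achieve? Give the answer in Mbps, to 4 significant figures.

91.16 Mbps

t_tx = L/R = 2360/110000000 = 2.14545e-05 s.
t_prop = 510/2.3e+08 = 2.21739e-06 s; RTT = 4.43478e-06 s.
Cycle = t_tx + RTT = 2.58893e-05 s.
Throughput = L / cycle = 2360 / 2.58893e-05 = 91.16 Mbps.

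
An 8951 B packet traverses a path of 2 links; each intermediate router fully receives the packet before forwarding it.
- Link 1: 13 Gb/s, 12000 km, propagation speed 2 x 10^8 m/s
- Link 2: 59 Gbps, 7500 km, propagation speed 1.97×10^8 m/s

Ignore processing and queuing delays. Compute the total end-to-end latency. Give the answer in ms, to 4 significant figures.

98.08 ms

L = 8951 × 8 = 71608 bits.
Transmission delays (L/R per hop): 0.00550831, 0.00121369 ms; sum = 0.006722 ms.
Propagation delays (d/s per hop): 60, 38.0711 ms; sum = 98.0711 ms.
End-to-end = 98.08 ms.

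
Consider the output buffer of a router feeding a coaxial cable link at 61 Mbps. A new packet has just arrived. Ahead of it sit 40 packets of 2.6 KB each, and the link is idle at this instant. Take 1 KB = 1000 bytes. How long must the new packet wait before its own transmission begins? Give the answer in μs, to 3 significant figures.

Each queued packet: L/R = 20800/61000000 = 340.984 μs.
40 queued → 13639.3 μs.
Queuing delay = 13600 μs.

13600 μs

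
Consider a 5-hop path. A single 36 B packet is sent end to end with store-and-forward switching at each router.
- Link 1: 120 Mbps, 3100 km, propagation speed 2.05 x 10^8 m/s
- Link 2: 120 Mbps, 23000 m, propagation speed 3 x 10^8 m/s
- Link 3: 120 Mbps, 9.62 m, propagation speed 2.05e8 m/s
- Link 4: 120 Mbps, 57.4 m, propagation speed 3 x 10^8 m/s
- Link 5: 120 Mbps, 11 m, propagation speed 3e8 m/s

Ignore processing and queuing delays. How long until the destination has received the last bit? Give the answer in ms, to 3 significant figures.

L = 36 × 8 = 288 bits.
Transmission delay per hop = L/R = 288/120000000 = 0.0024 ms; 5 hops → 0.012 ms.
Propagation delays (d/s per hop): 15.122, 0.0766667, 4.69268e-05, 0.000191333, 3.66667e-05 ms; sum = 15.1989 ms.
End-to-end = 15.2 ms.

15.2 ms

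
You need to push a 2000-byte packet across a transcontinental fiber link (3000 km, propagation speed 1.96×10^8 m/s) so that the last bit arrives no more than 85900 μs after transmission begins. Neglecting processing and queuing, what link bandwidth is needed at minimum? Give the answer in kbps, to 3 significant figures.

227 kbps

L = 16000 bits.
Propagation delay = 3000000 / 196000000 = 15306.1 μs.
Transmission budget = 85900 − 15306.1 = 70593.9 μs.
R ≥ L / t_tx = 16000 bits / 0.0705939 s = 227 kbps.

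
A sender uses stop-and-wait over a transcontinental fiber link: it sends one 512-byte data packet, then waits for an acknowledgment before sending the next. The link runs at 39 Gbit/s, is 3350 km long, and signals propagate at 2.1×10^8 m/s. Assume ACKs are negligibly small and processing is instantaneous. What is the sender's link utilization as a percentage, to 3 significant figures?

t_tx = L/R = 4096/39000000000 = 1.05026e-07 s.
t_prop = 3350000/210000000 = 0.0159524 s; RTT = 0.0319048 s.
Cycle = t_tx + RTT = 0.0319049 s.
Utilization = t_tx / cycle = 1.05026e-07/0.0319049 = 0.000329 %.

0.000329 %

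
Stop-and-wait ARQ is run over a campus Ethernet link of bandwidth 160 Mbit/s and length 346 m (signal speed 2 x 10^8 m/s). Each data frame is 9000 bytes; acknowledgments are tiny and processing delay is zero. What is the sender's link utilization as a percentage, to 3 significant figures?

99.2 %

t_tx = L/R = 72000/160000000 = 0.00045 s.
t_prop = 346/200000000 = 1.73e-06 s; RTT = 3.46e-06 s.
Cycle = t_tx + RTT = 0.00045346 s.
Utilization = t_tx / cycle = 0.00045/0.00045346 = 99.2 %.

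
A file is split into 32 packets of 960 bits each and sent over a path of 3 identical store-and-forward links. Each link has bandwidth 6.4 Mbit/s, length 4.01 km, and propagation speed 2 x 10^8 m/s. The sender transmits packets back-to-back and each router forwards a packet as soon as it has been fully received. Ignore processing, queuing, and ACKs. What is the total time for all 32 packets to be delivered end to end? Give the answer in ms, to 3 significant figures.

5.16 ms

Per-hop transmission t_tx = L/R = 960/6400000 = 0.15 ms.
Per-hop propagation t_prop = 4010/200000000 = 0.02005 ms.
Pipeline fill: first packet needs 3·t_tx to clear all hops; remaining 31 packets each add one t_tx.
Total = (3+32-1)·t_tx + 3·t_prop = 34·0.15 + 3·0.02005 = 5.16 ms.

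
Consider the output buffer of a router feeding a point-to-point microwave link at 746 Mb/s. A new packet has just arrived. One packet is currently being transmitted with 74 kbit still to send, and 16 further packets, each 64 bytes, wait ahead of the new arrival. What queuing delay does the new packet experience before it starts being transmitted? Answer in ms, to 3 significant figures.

Each queued packet: L/R = 512/746000000 = 0.000686327 ms.
16 queued → 0.0109812 ms.
Plus remaining 74000 bits of current packet: 0.0991957 ms.
Queuing delay = 0.110 ms.

0.110 ms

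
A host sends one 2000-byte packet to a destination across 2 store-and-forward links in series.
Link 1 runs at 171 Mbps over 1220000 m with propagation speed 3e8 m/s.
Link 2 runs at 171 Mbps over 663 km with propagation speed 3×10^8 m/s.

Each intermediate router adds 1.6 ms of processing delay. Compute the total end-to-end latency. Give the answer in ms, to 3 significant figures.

8.06 ms

L = 2000 × 8 = 16000 bits.
Transmission delay per hop = L/R = 16000/171000000 = 0.0935673 ms; 2 hops → 0.187135 ms.
Propagation delays (d/s per hop): 4.06667, 2.21 ms; sum = 6.27667 ms.
Processing at 1 router(s): 1 × 1.6 ms = 1.6 ms.
End-to-end = 8.06 ms.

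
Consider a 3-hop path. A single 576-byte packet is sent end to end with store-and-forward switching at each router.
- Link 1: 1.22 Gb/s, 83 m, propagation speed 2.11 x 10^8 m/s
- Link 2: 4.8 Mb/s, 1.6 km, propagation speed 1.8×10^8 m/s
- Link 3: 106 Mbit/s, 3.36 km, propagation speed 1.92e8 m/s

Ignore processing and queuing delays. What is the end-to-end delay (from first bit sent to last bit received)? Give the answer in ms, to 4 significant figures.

L = 576 × 8 = 4608 bits.
Transmission delays (L/R per hop): 0.00377705, 0.96, 0.0434717 ms; sum = 1.00725 ms.
Propagation delays (d/s per hop): 0.000393365, 0.00888889, 0.0175 ms; sum = 0.0267823 ms.
End-to-end = 1.034 ms.

1.034 ms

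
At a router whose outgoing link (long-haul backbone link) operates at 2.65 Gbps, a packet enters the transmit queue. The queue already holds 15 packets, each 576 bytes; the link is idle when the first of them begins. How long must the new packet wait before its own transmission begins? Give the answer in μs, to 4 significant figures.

26.08 μs

Each queued packet: L/R = 4608/2650000000 = 1.73887 μs.
15 queued → 26.083 μs.
Queuing delay = 26.08 μs.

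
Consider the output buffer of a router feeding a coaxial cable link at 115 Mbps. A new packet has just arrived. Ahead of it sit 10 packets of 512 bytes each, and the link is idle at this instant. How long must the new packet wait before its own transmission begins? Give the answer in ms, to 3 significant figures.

0.356 ms

Each queued packet: L/R = 4096/115000000 = 0.0356174 ms.
10 queued → 0.356174 ms.
Queuing delay = 0.356 ms.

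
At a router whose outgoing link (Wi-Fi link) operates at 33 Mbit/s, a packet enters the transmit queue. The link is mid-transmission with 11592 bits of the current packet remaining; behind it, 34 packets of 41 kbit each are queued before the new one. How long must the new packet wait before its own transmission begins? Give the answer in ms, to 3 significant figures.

42.6 ms

Each queued packet: L/R = 41000/33000000 = 1.24242 ms.
34 queued → 42.2424 ms.
Plus remaining 11592 bits of current packet: 0.351273 ms.
Queuing delay = 42.6 ms.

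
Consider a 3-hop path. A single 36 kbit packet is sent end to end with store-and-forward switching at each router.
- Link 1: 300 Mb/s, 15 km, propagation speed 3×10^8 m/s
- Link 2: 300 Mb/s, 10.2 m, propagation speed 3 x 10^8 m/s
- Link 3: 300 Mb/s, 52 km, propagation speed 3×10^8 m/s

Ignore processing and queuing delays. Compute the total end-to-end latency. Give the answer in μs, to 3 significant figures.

583 μs

L = 36000 bits.
Transmission delay per hop = L/R = 36000/300000000 = 120 μs; 3 hops → 360 μs.
Propagation delays (d/s per hop): 50, 0.034, 173.333 μs; sum = 223.367 μs.
End-to-end = 583 μs.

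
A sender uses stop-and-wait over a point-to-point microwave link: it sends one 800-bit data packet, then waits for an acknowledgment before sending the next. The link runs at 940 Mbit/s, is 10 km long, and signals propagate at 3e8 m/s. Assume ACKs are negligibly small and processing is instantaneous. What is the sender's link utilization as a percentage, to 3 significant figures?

t_tx = L/R = 800/940000000 = 8.51064e-07 s.
t_prop = 10000/300000000 = 3.33333e-05 s; RTT = 6.66667e-05 s.
Cycle = t_tx + RTT = 6.75177e-05 s.
Utilization = t_tx / cycle = 8.51064e-07/6.75177e-05 = 1.26 %.

1.26 %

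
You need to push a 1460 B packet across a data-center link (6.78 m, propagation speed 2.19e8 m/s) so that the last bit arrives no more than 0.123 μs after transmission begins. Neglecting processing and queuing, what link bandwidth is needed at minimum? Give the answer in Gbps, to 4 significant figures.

126.9 Gbps

L = 11680 bits.
Propagation delay = 6.78 / 219000000 = 0.0309589 μs.
Transmission budget = 0.123 − 0.0309589 = 0.0920411 μs.
R ≥ L / t_tx = 11680 bits / 9.20411e-08 s = 126.9 Gbps.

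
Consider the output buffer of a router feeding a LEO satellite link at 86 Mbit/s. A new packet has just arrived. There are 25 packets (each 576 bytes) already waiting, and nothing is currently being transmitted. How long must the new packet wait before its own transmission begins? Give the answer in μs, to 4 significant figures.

1340 μs

Each queued packet: L/R = 4608/86000000 = 53.5814 μs.
25 queued → 1339.53 μs.
Queuing delay = 1340 μs.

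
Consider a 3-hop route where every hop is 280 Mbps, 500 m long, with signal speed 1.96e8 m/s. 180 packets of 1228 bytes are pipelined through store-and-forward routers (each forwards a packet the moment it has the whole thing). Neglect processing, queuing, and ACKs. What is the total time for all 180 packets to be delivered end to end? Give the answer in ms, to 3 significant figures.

Per-hop transmission t_tx = L/R = 9824/280000000 = 0.0350857 ms.
Per-hop propagation t_prop = 500/196000000 = 0.00255102 ms.
Pipeline fill: first packet needs 3·t_tx to clear all hops; remaining 179 packets each add one t_tx.
Total = (3+180-1)·t_tx + 3·t_prop = 182·0.0350857 + 3·0.00255102 = 6.39 ms.

6.39 ms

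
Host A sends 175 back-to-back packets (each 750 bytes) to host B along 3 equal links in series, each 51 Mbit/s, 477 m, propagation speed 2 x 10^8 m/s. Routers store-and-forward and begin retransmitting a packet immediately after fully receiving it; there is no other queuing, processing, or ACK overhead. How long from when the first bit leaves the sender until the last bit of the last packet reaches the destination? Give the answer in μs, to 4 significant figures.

20830 μs

Per-hop transmission t_tx = L/R = 6000/51000000 = 117.647 μs.
Per-hop propagation t_prop = 477/200000000 = 2.385 μs.
Pipeline fill: first packet needs 3·t_tx to clear all hops; remaining 174 packets each add one t_tx.
Total = (3+175-1)·t_tx + 3·t_prop = 177·117.647 + 3·2.385 = 20830 μs.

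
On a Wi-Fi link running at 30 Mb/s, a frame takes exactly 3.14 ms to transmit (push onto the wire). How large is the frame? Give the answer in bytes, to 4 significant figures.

11780 bytes

L = R × t_tx = 30000000 b/s × 0.00314 s = 94200 bits.
In bytes: 94200 / 8 = 11780 bytes.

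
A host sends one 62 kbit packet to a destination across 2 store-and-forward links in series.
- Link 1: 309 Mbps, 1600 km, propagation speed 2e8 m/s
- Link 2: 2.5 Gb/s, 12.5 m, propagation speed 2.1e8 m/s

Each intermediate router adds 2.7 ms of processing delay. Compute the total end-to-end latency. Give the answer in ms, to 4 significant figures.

10.93 ms

L = 62000 bits.
Transmission delays (L/R per hop): 0.200647, 0.0248 ms; sum = 0.225447 ms.
Propagation delays (d/s per hop): 8, 5.95238e-05 ms; sum = 8.00006 ms.
Processing at 1 router(s): 1 × 2.7 ms = 2.7 ms.
End-to-end = 10.93 ms.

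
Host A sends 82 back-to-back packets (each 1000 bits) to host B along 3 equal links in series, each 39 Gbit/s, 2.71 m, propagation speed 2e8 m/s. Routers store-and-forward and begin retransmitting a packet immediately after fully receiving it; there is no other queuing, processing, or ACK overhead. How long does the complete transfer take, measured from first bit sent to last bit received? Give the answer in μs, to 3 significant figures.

Per-hop transmission t_tx = L/R = 1000/39000000000 = 0.025641 μs.
Per-hop propagation t_prop = 2.71/200000000 = 0.01355 μs.
Pipeline fill: first packet needs 3·t_tx to clear all hops; remaining 81 packets each add one t_tx.
Total = (3+82-1)·t_tx + 3·t_prop = 84·0.025641 + 3·0.01355 = 2.19 μs.

2.19 μs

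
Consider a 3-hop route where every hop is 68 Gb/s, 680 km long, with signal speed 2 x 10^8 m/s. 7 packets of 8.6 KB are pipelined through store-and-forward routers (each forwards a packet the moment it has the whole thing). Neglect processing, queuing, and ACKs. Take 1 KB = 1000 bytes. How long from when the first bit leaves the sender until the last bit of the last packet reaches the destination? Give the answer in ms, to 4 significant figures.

10.21 ms

Per-hop transmission t_tx = L/R = 68800/68000000000 = 0.00101176 ms.
Per-hop propagation t_prop = 680000/200000000 = 3.4 ms.
Pipeline fill: first packet needs 3·t_tx to clear all hops; remaining 6 packets each add one t_tx.
Total = (3+7-1)·t_tx + 3·t_prop = 9·0.00101176 + 3·3.4 = 10.21 ms.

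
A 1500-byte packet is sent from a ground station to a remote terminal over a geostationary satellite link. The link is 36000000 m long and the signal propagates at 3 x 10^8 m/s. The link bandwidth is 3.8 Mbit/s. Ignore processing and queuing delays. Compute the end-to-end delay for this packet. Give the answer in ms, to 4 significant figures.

123.2 ms

L = 1500 × 8 = 12000 bits.
Transmission delay = L/R = 12000 / 3800000 = 3.15789 ms.
Propagation delay = d/s = 36000000 m / 300000000 m/s = 120 ms.
Total = 123.2 ms.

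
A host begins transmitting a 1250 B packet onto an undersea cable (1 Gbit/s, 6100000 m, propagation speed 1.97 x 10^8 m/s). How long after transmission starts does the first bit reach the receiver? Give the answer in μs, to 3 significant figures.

31000 μs

First bit experiences only propagation delay: d/s = 6100000/197000000 = 31000 μs.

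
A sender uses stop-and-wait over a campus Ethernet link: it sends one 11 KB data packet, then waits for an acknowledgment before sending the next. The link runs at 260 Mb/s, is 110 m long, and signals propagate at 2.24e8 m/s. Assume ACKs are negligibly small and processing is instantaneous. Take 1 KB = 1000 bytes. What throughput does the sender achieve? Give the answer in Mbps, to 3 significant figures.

259 Mbps

t_tx = L/R = 88000/260000000 = 0.000338462 s.
t_prop = 110/2.24e+08 = 4.91071e-07 s; RTT = 9.82143e-07 s.
Cycle = t_tx + RTT = 0.000339444 s.
Throughput = L / cycle = 88000 / 0.000339444 = 259 Mbps.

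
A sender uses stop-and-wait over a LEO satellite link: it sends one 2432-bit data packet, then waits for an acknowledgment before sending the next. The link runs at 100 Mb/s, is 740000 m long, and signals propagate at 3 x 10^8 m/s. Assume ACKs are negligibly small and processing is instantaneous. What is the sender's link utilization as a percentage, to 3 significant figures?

t_tx = L/R = 2432/100000000 = 2.432e-05 s.
t_prop = 740000/300000000 = 0.00246667 s; RTT = 0.00493333 s.
Cycle = t_tx + RTT = 0.00495765 s.
Utilization = t_tx / cycle = 2.432e-05/0.00495765 = 0.491 %.

0.491 %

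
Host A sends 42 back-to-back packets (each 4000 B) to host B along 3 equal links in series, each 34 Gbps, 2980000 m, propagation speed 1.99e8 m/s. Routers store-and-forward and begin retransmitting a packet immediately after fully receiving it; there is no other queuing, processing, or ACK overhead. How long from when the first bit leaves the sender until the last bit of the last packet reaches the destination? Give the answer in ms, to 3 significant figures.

Per-hop transmission t_tx = L/R = 32000/34000000000 = 0.000941176 ms.
Per-hop propagation t_prop = 2980000/199000000 = 14.9749 ms.
Pipeline fill: first packet needs 3·t_tx to clear all hops; remaining 41 packets each add one t_tx.
Total = (3+42-1)·t_tx + 3·t_prop = 44·0.000941176 + 3·14.9749 = 45.0 ms.

45.0 ms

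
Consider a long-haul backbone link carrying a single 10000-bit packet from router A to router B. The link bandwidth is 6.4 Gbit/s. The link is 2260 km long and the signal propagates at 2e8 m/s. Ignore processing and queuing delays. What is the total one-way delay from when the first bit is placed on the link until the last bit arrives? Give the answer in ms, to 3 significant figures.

Transmission delay = L/R = 10000 / 6400000000 = 0.0015625 ms.
Propagation delay = d/s = 2260000 m / 200000000 m/s = 11.3 ms.
Total = 11.3 ms.

11.3 ms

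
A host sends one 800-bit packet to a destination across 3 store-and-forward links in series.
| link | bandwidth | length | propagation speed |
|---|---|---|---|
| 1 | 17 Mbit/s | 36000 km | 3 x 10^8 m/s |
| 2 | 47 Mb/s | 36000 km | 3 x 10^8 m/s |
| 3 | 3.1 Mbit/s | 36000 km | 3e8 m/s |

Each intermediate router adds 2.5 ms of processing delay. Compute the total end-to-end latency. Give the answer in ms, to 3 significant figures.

365 ms

Transmission delays (L/R per hop): 0.0470588, 0.0170213, 0.258065 ms; sum = 0.322145 ms.
Propagation delays (d/s per hop): 120, 120, 120 ms; sum = 360 ms.
Processing at 2 router(s): 2 × 2.5 ms = 5 ms.
End-to-end = 365 ms.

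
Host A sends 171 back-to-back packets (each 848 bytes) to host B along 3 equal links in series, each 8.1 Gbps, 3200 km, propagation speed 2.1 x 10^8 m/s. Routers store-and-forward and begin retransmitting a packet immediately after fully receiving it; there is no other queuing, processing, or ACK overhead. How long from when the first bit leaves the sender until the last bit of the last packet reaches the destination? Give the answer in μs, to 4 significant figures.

Per-hop transmission t_tx = L/R = 6784/8100000000 = 0.837531 μs.
Per-hop propagation t_prop = 3200000/210000000 = 15238.1 μs.
Pipeline fill: first packet needs 3·t_tx to clear all hops; remaining 170 packets each add one t_tx.
Total = (3+171-1)·t_tx + 3·t_prop = 173·0.837531 + 3·15238.1 = 45860 μs.

45860 μs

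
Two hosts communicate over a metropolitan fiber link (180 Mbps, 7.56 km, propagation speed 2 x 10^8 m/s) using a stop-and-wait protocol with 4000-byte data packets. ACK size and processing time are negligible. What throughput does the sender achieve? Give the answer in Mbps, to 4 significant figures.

126.3 Mbps

t_tx = L/R = 32000/180000000 = 0.000177778 s.
t_prop = 7560/200000000 = 3.78e-05 s; RTT = 7.56e-05 s.
Cycle = t_tx + RTT = 0.000253378 s.
Throughput = L / cycle = 32000 / 0.000253378 = 126.3 Mbps.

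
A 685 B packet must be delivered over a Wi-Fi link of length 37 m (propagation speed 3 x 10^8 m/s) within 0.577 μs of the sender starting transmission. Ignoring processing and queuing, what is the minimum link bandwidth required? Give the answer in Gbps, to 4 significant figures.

L = 5480 bits.
Propagation delay = 37 / 300000000 = 0.123333 μs.
Transmission budget = 0.577 − 0.123333 = 0.453667 μs.
R ≥ L / t_tx = 5480 bits / 4.53667e-07 s = 12.08 Gbps.

12.08 Gbps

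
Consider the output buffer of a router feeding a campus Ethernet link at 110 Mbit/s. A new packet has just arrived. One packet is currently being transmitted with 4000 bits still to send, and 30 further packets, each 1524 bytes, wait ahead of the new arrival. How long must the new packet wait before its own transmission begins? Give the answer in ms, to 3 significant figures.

Each queued packet: L/R = 12192/110000000 = 0.110836 ms.
30 queued → 3.32509 ms.
Plus remaining 4000 bits of current packet: 0.0363636 ms.
Queuing delay = 3.36 ms.

3.36 ms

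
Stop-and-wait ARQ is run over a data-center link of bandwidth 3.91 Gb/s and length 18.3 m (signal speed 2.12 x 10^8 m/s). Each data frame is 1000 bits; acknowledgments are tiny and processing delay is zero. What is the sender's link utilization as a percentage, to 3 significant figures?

59.7 %

t_tx = L/R = 1000/3910000000 = 2.55754e-07 s.
t_prop = 18.3/212000000 = 8.63208e-08 s; RTT = 1.72642e-07 s.
Cycle = t_tx + RTT = 4.28396e-07 s.
Utilization = t_tx / cycle = 2.55754e-07/4.28396e-07 = 59.7 %.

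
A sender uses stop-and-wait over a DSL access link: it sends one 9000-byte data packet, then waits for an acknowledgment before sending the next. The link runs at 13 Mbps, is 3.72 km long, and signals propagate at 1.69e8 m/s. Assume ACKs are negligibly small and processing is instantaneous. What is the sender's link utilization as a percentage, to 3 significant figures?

99.2 %

t_tx = L/R = 72000/13000000 = 0.00553846 s.
t_prop = 3720/169000000 = 2.20118e-05 s; RTT = 4.40237e-05 s.
Cycle = t_tx + RTT = 0.00558249 s.
Utilization = t_tx / cycle = 0.00553846/0.00558249 = 99.2 %.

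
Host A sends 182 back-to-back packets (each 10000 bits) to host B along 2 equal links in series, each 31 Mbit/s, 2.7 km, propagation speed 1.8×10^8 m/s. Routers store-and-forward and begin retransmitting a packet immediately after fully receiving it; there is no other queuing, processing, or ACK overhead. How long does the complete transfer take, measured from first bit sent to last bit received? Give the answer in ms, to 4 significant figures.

Per-hop transmission t_tx = L/R = 10000/31000000 = 0.322581 ms.
Per-hop propagation t_prop = 2700/180000000 = 0.015 ms.
Pipeline fill: first packet needs 2·t_tx to clear all hops; remaining 181 packets each add one t_tx.
Total = (2+182-1)·t_tx + 2·t_prop = 183·0.322581 + 2·0.015 = 59.06 ms.

59.06 ms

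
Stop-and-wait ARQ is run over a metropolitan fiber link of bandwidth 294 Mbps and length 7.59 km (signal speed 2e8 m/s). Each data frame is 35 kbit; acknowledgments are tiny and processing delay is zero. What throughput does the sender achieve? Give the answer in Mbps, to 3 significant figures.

180 Mbps

t_tx = L/R = 35000/294000000 = 0.000119048 s.
t_prop = 7590/200000000 = 3.795e-05 s; RTT = 7.59e-05 s.
Cycle = t_tx + RTT = 0.000194948 s.
Throughput = L / cycle = 35000 / 0.000194948 = 180 Mbps.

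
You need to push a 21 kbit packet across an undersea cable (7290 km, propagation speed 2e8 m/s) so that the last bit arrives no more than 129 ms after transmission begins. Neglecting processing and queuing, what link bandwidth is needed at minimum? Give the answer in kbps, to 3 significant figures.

Propagation delay = 7290000 / 200000000 = 36.45 ms.
Transmission budget = 129 − 36.45 = 92.55 ms.
R ≥ L / t_tx = 21000 bits / 0.09255 s = 227 kbps.

227 kbps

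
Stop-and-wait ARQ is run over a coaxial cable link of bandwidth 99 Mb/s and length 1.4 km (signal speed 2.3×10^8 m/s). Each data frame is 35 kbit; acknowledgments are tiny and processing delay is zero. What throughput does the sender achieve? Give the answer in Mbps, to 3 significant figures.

95.7 Mbps

t_tx = L/R = 35000/99000000 = 0.000353535 s.
t_prop = 1400/2.3e+08 = 6.08696e-06 s; RTT = 1.21739e-05 s.
Cycle = t_tx + RTT = 0.000365709 s.
Throughput = L / cycle = 35000 / 0.000365709 = 95.7 Mbps.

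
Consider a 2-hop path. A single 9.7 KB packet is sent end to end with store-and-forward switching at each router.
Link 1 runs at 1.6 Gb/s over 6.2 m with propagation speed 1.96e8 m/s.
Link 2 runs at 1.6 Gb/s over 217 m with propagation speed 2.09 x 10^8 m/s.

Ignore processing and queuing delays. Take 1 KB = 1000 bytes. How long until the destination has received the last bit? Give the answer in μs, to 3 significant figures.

L = 77600 bits.
Transmission delay per hop = L/R = 77600/1600000000 = 48.5 μs; 2 hops → 97 μs.
Propagation delays (d/s per hop): 0.0316327, 1.03828 μs; sum = 1.06991 μs.
End-to-end = 98.1 μs.

98.1 μs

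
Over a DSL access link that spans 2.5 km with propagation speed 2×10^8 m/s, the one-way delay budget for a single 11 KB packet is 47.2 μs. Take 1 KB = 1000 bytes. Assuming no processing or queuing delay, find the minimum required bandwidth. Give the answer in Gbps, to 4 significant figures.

2.536 Gbps

L = 88000 bits.
Propagation delay = 2500 / 200000000 = 12.5 μs.
Transmission budget = 47.2 − 12.5 = 34.7 μs.
R ≥ L / t_tx = 88000 bits / 3.47e-05 s = 2.536 Gbps.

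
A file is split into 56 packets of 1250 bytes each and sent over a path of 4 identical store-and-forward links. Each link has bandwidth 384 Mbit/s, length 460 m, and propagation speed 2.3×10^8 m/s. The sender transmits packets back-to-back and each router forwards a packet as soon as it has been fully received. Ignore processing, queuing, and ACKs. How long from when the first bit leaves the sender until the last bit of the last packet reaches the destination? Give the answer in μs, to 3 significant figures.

1540 μs

Per-hop transmission t_tx = L/R = 10000/384000000 = 26.0417 μs.
Per-hop propagation t_prop = 460/2.3e+08 = 2 μs.
Pipeline fill: first packet needs 4·t_tx to clear all hops; remaining 55 packets each add one t_tx.
Total = (4+56-1)·t_tx + 4·t_prop = 59·26.0417 + 4·2 = 1540 μs.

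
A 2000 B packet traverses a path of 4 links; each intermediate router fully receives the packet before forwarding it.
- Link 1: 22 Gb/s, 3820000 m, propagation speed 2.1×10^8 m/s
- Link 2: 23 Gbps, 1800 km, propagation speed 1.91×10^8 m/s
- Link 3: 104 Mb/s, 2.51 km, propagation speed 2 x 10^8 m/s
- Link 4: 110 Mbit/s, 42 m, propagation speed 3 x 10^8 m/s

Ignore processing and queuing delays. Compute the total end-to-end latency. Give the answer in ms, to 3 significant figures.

27.9 ms

L = 2000 × 8 = 16000 bits.
Transmission delays (L/R per hop): 0.000727273, 0.000695652, 0.153846, 0.145455 ms; sum = 0.300724 ms.
Propagation delays (d/s per hop): 18.1905, 9.42408, 0.01255, 0.00014 ms; sum = 27.6272 ms.
End-to-end = 27.9 ms.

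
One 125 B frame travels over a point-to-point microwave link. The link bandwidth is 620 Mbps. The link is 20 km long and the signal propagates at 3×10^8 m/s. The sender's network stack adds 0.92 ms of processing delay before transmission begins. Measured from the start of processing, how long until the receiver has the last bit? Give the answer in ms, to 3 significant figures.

0.988 ms

L = 125 × 8 = 1000 bits.
Transmission delay = L/R = 1000 / 620000000 = 0.0016129 ms.
Propagation delay = d/s = 20000 m / 300000000 m/s = 0.0666667 ms.
Plus processing delay 0.92 ms = 0.92 ms.
Total = 0.988 ms.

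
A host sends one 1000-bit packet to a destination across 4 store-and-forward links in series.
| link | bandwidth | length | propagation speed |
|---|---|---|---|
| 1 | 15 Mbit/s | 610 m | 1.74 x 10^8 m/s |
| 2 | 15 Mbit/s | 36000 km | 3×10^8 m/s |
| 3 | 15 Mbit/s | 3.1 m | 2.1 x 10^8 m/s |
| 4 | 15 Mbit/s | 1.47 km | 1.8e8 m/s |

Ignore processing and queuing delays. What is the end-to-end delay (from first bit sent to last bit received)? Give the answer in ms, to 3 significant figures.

Transmission delay per hop = L/R = 1000/15000000 = 0.0666667 ms; 4 hops → 0.266667 ms.
Propagation delays (d/s per hop): 0.00350575, 120, 1.47619e-05, 0.00816667 ms; sum = 120.012 ms.
End-to-end = 120 ms.

120 ms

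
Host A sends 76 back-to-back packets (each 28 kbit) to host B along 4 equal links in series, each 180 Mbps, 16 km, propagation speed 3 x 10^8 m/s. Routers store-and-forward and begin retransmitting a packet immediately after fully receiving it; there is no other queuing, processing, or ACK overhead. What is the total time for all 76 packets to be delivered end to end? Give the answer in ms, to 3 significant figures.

12.5 ms

Per-hop transmission t_tx = L/R = 28000/180000000 = 0.155556 ms.
Per-hop propagation t_prop = 16000/300000000 = 0.0533333 ms.
Pipeline fill: first packet needs 4·t_tx to clear all hops; remaining 75 packets each add one t_tx.
Total = (4+76-1)·t_tx + 4·t_prop = 79·0.155556 + 4·0.0533333 = 12.5 ms.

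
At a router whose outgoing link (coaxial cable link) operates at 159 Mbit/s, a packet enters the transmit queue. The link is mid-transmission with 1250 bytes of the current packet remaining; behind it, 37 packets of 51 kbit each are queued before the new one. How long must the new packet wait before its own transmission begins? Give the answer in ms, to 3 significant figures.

Each queued packet: L/R = 51000/159000000 = 0.320755 ms.
37 queued → 11.8679 ms.
Plus remaining 10000 bits of current packet: 0.0628931 ms.
Queuing delay = 11.9 ms.

11.9 ms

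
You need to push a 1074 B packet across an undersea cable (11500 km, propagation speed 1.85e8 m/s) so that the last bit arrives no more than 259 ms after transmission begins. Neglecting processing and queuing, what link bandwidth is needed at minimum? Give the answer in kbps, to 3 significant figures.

L = 8592 bits.
Propagation delay = 11500000 / 185000000 = 62.1622 ms.
Transmission budget = 259 − 62.1622 = 196.838 ms.
R ≥ L / t_tx = 8592 bits / 0.196838 s = 43.7 kbps.

43.7 kbps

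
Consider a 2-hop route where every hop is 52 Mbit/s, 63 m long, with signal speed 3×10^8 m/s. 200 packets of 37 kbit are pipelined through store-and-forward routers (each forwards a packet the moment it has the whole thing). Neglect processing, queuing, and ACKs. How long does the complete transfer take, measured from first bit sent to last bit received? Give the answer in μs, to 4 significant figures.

Per-hop transmission t_tx = L/R = 37000/52000000 = 711.538 μs.
Per-hop propagation t_prop = 63/300000000 = 0.21 μs.
Pipeline fill: first packet needs 2·t_tx to clear all hops; remaining 199 packets each add one t_tx.
Total = (2+200-1)·t_tx + 2·t_prop = 201·711.538 + 2·0.21 = 143000 μs.

143000 μs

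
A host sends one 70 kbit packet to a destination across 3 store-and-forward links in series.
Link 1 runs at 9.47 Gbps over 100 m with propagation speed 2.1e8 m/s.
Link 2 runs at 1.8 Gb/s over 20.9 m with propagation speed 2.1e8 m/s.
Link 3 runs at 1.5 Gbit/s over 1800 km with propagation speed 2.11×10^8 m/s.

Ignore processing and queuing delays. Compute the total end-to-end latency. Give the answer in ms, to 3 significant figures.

8.62 ms

L = 70000 bits.
Transmission delays (L/R per hop): 0.00739176, 0.0388889, 0.0466667 ms; sum = 0.0929473 ms.
Propagation delays (d/s per hop): 0.00047619, 9.95238e-05, 8.53081 ms; sum = 8.53138 ms.
End-to-end = 8.62 ms.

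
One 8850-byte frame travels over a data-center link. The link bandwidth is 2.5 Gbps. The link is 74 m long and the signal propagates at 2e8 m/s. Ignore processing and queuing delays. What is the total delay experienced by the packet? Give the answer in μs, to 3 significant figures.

28.7 μs

L = 8850 × 8 = 70800 bits.
Transmission delay = L/R = 70800 / 2500000000 = 28.32 μs.
Propagation delay = d/s = 74 m / 200000000 m/s = 0.37 μs.
Total = 28.7 μs.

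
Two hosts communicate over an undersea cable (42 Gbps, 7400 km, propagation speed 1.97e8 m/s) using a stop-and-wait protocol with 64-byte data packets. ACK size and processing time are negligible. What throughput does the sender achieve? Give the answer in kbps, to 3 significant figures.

6.82 kbps

t_tx = L/R = 512/42000000000 = 1.21905e-08 s.
t_prop = 7400000/197000000 = 0.0375635 s; RTT = 0.0751269 s.
Cycle = t_tx + RTT = 0.0751269 s.
Throughput = L / cycle = 512 / 0.0751269 = 6.82 kbps.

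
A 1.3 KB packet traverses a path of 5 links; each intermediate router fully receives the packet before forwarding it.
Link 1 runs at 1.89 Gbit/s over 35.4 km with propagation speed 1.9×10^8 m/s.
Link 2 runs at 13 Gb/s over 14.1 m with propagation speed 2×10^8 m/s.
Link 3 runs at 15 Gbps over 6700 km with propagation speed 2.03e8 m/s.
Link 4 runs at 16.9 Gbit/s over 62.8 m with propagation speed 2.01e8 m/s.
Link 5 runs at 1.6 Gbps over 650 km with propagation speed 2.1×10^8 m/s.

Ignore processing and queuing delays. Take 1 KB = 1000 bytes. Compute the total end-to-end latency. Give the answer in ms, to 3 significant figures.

L = 10400 bits.
Transmission delays (L/R per hop): 0.00550265, 0.0008, 0.000693333, 0.000615385, 0.0065 ms; sum = 0.0141114 ms.
Propagation delays (d/s per hop): 0.186316, 7.05e-05, 33.0049, 0.000312438, 3.09524 ms; sum = 36.2869 ms.
End-to-end = 36.3 ms.

36.3 ms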